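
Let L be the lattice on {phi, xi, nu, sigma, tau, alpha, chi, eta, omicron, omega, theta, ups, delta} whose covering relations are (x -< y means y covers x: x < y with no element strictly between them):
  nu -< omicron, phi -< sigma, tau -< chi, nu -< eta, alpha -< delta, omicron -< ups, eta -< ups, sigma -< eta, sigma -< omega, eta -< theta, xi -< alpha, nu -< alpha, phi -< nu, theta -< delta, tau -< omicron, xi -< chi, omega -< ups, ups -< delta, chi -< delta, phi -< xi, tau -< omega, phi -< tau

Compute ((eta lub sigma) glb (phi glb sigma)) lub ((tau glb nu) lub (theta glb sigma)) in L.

eta ∨ sigma = eta
phi ∧ sigma = phi
eta ∧ phi = phi
tau ∧ nu = phi
theta ∧ sigma = sigma
phi ∨ sigma = sigma
phi ∨ sigma = sigma

sigma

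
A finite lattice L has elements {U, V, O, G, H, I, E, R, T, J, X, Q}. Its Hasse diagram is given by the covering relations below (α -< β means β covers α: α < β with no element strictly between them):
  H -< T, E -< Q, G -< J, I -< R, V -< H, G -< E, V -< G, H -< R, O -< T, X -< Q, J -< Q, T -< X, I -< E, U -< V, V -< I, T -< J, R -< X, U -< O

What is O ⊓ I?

Common lower bounds of {O, I}: U.
The greatest among these is U.

U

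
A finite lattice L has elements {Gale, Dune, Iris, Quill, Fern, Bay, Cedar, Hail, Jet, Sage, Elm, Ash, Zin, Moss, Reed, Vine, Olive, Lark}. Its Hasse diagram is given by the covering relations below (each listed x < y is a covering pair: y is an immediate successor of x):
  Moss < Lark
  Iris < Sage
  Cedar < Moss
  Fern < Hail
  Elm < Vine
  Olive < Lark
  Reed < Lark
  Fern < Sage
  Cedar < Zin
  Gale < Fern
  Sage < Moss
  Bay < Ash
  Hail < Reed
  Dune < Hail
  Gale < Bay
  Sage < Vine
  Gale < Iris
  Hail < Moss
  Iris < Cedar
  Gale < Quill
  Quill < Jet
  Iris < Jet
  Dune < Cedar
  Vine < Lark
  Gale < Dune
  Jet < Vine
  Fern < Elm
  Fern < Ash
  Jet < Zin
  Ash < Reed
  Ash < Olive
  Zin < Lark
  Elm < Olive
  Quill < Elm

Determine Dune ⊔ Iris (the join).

Cedar

Common upper bounds of {Dune, Iris}: Cedar, Lark, Moss, Zin.
The least among these is Cedar.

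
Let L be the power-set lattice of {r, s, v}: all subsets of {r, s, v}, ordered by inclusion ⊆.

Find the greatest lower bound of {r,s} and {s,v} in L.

Common lower bounds of {{r,s}, {s,v}}: {s}, {}.
The greatest among these is {s}.

{s}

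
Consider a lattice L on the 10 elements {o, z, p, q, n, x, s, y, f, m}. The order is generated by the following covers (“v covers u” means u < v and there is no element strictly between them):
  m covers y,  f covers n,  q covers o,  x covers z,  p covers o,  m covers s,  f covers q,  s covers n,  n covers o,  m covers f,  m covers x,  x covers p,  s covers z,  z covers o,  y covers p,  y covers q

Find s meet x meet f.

Common lower bounds of {s, x, f}: o.
The greatest among these is o.

o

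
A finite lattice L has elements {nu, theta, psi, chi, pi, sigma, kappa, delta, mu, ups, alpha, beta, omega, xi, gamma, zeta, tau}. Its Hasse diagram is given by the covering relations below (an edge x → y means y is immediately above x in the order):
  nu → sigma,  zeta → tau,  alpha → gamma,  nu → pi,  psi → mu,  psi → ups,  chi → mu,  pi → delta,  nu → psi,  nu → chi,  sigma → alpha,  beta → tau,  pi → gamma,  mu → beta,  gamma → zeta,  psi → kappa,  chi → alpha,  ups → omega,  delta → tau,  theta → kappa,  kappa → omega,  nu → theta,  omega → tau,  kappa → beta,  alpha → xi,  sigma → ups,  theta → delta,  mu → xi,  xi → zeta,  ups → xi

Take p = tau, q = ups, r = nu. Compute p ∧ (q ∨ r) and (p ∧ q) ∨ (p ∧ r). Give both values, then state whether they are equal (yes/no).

q ∨ r = ups, so p ∧ (q ∨ r) = tau ∧ ups = ups.
p ∧ q = ups and p ∧ r = nu, so (p ∧ q) ∨ (p ∧ r) = ups ∨ nu = ups.
Equal: yes.

ups; ups; yes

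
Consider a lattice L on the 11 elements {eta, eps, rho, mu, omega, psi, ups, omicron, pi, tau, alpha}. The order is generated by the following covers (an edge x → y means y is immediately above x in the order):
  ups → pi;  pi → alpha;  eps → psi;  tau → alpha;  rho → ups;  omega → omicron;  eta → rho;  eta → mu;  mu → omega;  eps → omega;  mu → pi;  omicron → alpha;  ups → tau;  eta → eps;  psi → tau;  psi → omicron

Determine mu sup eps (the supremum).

omega

Common upper bounds of {mu, eps}: alpha, omega, omicron.
The least among these is omega.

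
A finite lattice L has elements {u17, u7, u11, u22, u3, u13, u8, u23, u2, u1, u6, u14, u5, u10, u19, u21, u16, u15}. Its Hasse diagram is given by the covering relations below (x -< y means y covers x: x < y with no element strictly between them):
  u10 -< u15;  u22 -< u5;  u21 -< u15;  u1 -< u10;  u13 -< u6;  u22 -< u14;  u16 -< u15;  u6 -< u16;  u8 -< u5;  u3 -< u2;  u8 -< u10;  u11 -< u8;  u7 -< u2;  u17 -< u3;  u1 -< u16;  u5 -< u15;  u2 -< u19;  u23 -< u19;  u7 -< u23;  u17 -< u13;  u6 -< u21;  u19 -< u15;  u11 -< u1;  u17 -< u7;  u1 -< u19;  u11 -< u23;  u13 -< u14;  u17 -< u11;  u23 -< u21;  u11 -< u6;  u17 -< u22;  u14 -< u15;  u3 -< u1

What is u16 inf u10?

u1

Common lower bounds of {u16, u10}: u1, u11, u17, u3.
The greatest among these is u1.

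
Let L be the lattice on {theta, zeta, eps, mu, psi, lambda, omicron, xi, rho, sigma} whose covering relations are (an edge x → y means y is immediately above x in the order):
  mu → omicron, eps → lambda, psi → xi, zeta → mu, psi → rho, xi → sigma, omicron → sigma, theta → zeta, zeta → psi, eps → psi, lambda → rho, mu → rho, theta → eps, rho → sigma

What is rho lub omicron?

sigma

Common upper bounds of {rho, omicron}: sigma.
The least among these is sigma.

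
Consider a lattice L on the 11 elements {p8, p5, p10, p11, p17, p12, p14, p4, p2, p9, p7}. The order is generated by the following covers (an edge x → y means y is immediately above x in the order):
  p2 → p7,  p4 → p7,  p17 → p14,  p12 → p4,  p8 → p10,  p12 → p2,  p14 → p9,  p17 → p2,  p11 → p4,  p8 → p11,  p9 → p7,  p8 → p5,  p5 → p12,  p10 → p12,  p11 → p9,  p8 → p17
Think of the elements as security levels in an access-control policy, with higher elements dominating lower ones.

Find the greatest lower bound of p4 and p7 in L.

Common lower bounds of {p4, p7}: p10, p11, p12, p4, p5, p8.
The greatest among these is p4.

p4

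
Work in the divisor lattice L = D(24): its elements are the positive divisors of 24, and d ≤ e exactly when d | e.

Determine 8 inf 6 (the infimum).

Common lower bounds of {8, 6}: 1, 2.
The greatest among these is 2.

2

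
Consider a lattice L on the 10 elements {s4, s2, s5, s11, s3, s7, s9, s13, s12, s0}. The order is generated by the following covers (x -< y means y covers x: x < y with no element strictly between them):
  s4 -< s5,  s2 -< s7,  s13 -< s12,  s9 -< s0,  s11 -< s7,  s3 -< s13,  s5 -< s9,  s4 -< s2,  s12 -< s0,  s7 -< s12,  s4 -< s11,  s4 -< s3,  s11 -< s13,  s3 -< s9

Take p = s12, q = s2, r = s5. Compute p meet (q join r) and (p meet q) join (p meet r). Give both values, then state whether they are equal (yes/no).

q join r = s0, so p meet (q join r) = s12 meet s0 = s12.
p meet q = s2 and p meet r = s4, so (p meet q) join (p meet r) = s2 join s4 = s2.
Equal: no.

s12; s2; no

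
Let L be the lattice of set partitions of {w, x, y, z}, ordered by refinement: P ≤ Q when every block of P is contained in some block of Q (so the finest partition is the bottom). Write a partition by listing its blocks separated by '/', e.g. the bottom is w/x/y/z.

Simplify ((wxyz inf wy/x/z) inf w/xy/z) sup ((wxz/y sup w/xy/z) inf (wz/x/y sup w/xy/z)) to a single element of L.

wxyz ∧ wy/x/z = wy/x/z
wy/x/z ∧ w/xy/z = w/x/y/z
wxz/y ∨ w/xy/z = wxyz
wz/x/y ∨ w/xy/z = wz/xy
wxyz ∧ wz/xy = wz/xy
w/x/y/z ∨ wz/xy = wz/xy

wz/xy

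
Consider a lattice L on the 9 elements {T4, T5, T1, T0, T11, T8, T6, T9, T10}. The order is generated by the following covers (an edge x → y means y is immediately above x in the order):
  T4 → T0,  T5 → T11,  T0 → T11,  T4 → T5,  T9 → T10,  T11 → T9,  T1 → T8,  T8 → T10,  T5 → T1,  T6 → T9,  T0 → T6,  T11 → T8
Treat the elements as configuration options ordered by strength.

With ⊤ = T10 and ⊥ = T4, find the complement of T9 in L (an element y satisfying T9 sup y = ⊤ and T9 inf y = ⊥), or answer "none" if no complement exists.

none

For every candidate y, either T9 ∨ y ≠ T10 or T9 ∧ y ≠ T4; no complement exists.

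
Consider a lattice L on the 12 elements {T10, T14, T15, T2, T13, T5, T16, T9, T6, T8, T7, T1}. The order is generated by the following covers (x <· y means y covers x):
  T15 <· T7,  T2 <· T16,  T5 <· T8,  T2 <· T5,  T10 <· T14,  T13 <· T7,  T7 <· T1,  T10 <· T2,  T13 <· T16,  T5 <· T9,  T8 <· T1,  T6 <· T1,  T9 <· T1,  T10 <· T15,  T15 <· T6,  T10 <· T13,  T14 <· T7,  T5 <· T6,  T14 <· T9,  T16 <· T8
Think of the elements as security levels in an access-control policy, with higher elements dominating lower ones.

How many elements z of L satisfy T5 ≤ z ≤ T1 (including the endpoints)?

5

The interval [T5, T1] = {T1, T5, T6, T8, T9}, which has 5 elements.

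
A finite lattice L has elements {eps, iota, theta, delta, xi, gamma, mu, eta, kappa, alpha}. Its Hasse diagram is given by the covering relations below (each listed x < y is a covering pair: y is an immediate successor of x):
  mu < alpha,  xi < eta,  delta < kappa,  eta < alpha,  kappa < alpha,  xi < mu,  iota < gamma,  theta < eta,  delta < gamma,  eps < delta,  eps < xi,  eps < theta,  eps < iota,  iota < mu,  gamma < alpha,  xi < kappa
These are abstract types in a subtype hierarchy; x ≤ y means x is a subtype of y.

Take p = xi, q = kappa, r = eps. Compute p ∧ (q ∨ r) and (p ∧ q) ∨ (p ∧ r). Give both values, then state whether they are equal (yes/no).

xi; xi; yes

q ∨ r = kappa, so p ∧ (q ∨ r) = xi ∧ kappa = xi.
p ∧ q = xi and p ∧ r = eps, so (p ∧ q) ∨ (p ∧ r) = xi ∨ eps = xi.
Equal: yes.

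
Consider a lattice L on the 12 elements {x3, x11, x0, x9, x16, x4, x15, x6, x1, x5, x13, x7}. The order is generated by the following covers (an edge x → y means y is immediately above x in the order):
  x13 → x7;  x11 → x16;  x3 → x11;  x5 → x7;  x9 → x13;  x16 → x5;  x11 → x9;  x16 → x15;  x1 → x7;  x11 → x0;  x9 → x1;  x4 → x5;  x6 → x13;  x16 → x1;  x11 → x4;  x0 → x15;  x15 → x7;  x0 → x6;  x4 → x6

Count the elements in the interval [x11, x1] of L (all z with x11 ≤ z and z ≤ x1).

The interval [x11, x1] = {x1, x11, x16, x9}, which has 4 elements.

4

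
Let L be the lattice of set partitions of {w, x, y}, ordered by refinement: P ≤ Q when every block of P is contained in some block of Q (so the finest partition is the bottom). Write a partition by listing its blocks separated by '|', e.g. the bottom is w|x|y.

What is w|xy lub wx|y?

Common upper bounds of {w|xy, wx|y}: wxy.
The least among these is wxy.

wxy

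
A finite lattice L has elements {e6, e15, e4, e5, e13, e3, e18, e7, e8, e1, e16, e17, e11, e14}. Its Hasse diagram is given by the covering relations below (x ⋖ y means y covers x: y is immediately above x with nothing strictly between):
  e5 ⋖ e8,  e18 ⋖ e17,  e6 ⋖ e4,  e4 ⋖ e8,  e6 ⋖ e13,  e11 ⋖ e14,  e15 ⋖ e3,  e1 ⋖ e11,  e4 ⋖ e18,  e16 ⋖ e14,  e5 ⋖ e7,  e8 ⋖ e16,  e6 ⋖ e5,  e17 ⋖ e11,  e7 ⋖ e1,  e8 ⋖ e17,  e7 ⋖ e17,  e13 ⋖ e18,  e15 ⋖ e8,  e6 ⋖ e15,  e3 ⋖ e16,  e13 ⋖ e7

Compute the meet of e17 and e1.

Common lower bounds of {e17, e1}: e13, e5, e6, e7.
The greatest among these is e7.

e7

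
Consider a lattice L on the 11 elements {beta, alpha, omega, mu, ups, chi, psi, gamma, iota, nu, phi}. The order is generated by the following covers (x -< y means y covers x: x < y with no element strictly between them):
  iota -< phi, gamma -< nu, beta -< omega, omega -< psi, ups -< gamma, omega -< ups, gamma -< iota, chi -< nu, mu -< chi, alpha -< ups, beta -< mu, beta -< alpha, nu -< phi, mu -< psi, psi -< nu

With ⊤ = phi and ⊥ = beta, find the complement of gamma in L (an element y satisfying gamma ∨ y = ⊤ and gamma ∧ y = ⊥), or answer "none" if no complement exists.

none

For every candidate y, either gamma ∨ y ≠ phi or gamma ∧ y ≠ beta; no complement exists.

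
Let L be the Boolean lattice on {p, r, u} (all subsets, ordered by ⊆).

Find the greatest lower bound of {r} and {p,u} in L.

{}

Common lower bounds of {{r}, {p,u}}: {}.
The greatest among these is {}.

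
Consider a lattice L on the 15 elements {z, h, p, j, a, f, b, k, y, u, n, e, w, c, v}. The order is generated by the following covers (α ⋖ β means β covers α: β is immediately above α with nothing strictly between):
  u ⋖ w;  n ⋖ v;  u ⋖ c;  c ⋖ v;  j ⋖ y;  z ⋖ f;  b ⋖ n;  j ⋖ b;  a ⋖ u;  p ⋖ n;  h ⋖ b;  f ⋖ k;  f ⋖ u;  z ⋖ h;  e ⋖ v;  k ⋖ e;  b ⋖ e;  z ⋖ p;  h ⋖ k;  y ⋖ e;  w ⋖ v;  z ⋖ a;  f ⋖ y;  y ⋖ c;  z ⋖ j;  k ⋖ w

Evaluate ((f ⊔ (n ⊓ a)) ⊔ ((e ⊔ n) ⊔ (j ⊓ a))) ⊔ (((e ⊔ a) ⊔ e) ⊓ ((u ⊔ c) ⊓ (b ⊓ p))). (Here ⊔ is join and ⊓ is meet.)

v

n ∧ a = z
f ∨ z = f
e ∨ n = v
j ∧ a = z
v ∨ z = v
f ∨ v = v
e ∨ a = v
v ∨ e = v
u ∨ c = c
b ∧ p = z
c ∧ z = z
v ∧ z = z
v ∨ z = v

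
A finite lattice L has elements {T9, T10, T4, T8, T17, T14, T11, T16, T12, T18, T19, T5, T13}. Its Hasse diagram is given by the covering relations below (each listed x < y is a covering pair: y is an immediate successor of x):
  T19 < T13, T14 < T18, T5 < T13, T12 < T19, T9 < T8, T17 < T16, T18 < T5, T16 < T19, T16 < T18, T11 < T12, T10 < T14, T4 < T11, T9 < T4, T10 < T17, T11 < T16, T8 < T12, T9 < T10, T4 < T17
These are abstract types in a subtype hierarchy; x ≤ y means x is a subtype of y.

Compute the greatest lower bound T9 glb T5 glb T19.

T9

Common lower bounds of {T9, T5, T19}: T9.
The greatest among these is T9.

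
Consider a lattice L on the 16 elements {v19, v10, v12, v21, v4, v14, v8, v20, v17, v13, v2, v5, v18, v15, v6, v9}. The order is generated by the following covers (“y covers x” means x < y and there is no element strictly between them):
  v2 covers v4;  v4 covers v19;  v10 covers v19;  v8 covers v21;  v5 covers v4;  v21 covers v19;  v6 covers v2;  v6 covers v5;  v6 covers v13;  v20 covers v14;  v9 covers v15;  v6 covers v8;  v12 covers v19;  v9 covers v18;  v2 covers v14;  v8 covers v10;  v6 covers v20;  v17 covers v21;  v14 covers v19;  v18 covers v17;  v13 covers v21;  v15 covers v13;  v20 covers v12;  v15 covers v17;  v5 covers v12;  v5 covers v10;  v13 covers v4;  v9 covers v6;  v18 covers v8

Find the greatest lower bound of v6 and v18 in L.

v8

Common lower bounds of {v6, v18}: v10, v19, v21, v8.
The greatest among these is v8.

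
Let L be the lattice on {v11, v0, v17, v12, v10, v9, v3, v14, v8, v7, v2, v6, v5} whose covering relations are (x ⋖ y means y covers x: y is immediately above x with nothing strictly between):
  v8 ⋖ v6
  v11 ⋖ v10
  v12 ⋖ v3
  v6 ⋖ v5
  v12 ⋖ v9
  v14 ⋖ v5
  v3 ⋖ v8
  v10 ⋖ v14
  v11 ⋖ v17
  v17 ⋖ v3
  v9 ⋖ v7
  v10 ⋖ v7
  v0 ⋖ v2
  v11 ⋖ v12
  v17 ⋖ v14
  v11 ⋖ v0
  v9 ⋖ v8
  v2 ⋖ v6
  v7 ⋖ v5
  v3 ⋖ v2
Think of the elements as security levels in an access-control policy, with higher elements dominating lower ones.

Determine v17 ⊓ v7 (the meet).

Common lower bounds of {v17, v7}: v11.
The greatest among these is v11.

v11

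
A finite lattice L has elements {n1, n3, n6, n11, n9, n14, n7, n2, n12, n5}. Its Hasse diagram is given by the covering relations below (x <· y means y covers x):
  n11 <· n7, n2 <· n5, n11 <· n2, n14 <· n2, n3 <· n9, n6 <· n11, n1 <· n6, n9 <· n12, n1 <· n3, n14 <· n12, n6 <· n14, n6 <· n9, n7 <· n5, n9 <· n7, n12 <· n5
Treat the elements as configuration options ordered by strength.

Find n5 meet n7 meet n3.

n3

Common lower bounds of {n5, n7, n3}: n1, n3.
The greatest among these is n3.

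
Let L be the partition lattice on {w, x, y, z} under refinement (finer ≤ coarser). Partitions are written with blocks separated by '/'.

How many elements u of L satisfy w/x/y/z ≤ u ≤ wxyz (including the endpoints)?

The interval [w/x/y/z, wxyz] = {w/x/y/z, w/x/yz, w/xy/z, w/xyz, w/xz/y, wx/y/z, wx/yz, wxy/z, wxyz, wxz/y, wy/x/z, wy/xz, wyz/x, wz/x/y, wz/xy}, which has 15 elements.

15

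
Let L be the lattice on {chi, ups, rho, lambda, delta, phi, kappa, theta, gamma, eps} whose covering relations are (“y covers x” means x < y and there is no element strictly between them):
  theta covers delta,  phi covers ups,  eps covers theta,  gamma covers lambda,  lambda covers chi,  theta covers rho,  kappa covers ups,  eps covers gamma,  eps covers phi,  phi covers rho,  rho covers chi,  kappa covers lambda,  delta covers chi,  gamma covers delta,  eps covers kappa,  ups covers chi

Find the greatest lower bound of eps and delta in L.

delta

Common lower bounds of {eps, delta}: chi, delta.
The greatest among these is delta.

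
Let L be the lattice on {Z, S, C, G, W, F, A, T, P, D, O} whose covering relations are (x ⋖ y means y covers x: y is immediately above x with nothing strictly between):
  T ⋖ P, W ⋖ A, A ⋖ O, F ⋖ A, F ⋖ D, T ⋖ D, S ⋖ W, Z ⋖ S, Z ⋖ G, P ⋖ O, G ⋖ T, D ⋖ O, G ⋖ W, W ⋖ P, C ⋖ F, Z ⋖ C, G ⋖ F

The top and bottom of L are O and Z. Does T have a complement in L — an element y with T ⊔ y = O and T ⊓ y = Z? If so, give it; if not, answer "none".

For every candidate y, either T ∨ y ≠ O or T ∧ y ≠ Z; no complement exists.

none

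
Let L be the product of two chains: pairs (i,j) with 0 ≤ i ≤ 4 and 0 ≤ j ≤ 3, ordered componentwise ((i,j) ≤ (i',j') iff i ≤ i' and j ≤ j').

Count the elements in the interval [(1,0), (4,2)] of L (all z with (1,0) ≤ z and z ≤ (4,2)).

12

The interval [(1,0), (4,2)] = {(1,0), (1,1), (1,2), (2,0), (2,1), (2,2), (3,0), (3,1), (3,2), (4,0), (4,1), (4,2)}, which has 12 elements.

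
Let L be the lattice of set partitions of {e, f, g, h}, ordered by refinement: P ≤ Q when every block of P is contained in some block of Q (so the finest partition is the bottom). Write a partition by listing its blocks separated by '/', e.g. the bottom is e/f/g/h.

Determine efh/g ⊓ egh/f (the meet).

Common lower bounds of {efh/g, egh/f}: e/f/g/h, eh/f/g.
The greatest among these is eh/f/g.

eh/f/g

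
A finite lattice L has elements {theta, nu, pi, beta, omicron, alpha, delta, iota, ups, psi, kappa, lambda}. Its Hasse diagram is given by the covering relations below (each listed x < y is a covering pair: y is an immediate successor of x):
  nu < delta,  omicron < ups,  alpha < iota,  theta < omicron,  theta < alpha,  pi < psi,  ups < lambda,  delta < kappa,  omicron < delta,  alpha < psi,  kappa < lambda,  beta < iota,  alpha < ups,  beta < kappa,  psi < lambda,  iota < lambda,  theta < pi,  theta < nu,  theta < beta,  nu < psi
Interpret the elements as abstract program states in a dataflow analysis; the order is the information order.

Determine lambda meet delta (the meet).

delta

Common lower bounds of {lambda, delta}: delta, nu, omicron, theta.
The greatest among these is delta.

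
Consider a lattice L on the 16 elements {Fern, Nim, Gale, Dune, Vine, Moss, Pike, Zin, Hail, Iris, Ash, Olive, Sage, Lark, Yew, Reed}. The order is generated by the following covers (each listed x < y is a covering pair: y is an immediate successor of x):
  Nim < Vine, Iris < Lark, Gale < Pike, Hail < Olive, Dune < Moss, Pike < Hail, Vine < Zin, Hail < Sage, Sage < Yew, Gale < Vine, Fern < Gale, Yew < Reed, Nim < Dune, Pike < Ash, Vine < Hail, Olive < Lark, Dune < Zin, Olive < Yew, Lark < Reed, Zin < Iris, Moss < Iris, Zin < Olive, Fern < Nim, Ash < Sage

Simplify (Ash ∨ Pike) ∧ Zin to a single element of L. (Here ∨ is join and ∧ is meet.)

Gale

Ash ∨ Pike = Ash
Ash ∧ Zin = Gale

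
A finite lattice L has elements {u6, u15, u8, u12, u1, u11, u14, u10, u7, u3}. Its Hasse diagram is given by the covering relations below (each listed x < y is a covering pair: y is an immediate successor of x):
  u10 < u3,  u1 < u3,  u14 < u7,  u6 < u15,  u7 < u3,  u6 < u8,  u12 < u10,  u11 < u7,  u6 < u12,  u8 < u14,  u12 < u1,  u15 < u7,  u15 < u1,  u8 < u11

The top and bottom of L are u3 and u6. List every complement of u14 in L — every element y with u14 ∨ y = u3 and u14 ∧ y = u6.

Need y with u14 ∨ y = u3 and u14 ∧ y = u6.
Checking each element gives: u1, u10, u12.

u1, u10, u12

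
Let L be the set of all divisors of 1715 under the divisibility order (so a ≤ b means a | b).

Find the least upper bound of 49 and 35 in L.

245

Common upper bounds of {49, 35}: 1715, 245.
The least among these is 245.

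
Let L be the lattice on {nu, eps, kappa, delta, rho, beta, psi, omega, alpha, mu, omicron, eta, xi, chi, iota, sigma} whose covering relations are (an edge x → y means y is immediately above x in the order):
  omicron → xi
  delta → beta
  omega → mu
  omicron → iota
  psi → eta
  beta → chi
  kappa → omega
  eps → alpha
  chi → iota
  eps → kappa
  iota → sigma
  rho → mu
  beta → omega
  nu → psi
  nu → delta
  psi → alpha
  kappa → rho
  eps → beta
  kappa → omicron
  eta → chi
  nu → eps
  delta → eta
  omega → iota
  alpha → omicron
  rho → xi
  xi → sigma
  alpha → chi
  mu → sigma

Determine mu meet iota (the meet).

Common lower bounds of {mu, iota}: beta, delta, eps, kappa, nu, omega.
The greatest among these is omega.

omega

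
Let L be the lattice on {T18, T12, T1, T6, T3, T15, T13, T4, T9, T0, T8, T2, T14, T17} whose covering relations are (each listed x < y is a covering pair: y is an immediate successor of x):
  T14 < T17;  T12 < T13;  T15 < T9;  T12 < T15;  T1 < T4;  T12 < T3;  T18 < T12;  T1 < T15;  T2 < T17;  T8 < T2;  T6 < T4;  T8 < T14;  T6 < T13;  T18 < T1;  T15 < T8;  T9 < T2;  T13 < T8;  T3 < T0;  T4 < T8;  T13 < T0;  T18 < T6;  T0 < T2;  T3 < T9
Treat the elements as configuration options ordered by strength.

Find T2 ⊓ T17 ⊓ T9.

T9

Common lower bounds of {T2, T17, T9}: T1, T12, T15, T18, T3, T9.
The greatest among these is T9.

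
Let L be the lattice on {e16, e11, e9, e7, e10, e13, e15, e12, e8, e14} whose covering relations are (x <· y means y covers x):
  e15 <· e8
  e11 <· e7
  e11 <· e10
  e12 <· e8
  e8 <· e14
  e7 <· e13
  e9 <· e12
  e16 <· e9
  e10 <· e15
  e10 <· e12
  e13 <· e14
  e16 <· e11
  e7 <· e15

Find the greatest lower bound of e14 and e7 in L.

Common lower bounds of {e14, e7}: e11, e16, e7.
The greatest among these is e7.

e7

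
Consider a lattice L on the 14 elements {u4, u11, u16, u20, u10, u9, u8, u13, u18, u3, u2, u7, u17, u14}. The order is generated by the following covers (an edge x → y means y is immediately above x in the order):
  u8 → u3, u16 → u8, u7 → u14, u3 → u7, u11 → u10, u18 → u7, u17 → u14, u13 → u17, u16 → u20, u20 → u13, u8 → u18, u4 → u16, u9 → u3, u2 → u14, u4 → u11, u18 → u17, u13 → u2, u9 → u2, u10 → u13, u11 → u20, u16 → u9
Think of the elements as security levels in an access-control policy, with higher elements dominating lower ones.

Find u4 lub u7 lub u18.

Common upper bounds of {u4, u7, u18}: u14, u7.
The least among these is u7.

u7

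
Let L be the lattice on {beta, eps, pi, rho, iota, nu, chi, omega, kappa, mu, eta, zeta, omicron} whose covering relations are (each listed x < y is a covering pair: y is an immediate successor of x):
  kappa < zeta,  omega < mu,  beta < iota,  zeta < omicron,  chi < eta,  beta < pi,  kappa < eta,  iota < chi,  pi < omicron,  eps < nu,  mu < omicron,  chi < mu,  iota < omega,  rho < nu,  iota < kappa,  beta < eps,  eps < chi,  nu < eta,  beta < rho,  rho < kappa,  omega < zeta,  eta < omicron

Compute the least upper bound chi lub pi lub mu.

omicron

Common upper bounds of {chi, pi, mu}: omicron.
The least among these is omicron.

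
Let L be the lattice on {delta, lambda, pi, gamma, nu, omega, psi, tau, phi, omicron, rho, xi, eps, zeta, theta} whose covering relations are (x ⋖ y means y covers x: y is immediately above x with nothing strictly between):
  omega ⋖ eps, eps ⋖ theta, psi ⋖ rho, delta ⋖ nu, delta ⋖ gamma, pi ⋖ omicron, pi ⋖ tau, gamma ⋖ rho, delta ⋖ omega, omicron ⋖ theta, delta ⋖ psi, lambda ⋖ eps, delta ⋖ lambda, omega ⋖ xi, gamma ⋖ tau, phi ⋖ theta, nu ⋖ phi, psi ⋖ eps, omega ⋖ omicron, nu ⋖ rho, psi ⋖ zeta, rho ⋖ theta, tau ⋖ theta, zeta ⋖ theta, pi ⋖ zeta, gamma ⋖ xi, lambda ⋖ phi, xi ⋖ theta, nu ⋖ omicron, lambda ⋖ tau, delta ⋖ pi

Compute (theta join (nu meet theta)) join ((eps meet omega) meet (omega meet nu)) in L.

theta

nu ∧ theta = nu
theta ∨ nu = theta
eps ∧ omega = omega
omega ∧ nu = delta
omega ∧ delta = delta
theta ∨ delta = theta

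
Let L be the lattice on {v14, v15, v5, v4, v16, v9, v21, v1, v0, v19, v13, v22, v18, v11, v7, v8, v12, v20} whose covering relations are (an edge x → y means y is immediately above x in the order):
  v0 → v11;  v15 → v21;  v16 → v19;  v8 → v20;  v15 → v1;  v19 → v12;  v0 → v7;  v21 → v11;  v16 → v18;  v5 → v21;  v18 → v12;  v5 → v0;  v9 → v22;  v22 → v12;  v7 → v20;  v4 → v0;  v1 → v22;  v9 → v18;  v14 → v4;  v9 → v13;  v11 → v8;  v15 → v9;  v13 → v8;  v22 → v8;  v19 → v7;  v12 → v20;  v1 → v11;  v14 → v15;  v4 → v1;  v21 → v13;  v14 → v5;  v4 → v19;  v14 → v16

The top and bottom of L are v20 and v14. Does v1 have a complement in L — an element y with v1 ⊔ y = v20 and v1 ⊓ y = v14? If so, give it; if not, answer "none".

none

For every candidate y, either v1 ∨ y ≠ v20 or v1 ∧ y ≠ v14; no complement exists.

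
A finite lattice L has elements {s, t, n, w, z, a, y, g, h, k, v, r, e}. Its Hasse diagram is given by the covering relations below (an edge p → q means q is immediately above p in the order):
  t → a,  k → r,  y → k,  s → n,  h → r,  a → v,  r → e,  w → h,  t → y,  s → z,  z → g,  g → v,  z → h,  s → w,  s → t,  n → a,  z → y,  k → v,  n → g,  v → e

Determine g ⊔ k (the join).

Common upper bounds of {g, k}: e, v.
The least among these is v.

v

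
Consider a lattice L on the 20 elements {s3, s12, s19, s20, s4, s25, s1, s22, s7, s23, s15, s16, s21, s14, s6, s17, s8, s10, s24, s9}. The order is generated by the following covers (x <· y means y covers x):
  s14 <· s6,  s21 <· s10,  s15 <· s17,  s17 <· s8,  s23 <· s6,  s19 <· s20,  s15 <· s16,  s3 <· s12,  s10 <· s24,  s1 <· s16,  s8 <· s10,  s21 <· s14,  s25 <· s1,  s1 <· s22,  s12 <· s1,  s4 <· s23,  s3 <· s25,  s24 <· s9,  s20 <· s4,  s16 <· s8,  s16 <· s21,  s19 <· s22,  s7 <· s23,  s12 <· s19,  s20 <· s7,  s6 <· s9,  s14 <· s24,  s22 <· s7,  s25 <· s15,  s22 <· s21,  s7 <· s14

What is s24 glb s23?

s7

Common lower bounds of {s24, s23}: s1, s12, s19, s20, s22, s25, s3, s7.
The greatest among these is s7.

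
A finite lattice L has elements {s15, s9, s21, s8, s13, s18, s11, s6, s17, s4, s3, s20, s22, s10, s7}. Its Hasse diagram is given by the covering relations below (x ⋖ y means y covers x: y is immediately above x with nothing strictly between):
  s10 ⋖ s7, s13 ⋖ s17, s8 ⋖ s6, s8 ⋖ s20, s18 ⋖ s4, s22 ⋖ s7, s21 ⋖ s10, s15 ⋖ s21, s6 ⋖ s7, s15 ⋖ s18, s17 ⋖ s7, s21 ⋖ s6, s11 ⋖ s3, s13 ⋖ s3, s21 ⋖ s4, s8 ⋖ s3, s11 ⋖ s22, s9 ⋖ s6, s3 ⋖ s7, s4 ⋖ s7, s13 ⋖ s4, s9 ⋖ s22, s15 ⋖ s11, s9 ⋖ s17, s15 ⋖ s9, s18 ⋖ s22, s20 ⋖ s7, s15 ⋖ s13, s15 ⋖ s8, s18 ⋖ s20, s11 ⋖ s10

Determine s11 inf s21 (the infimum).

Common lower bounds of {s11, s21}: s15.
The greatest among these is s15.

s15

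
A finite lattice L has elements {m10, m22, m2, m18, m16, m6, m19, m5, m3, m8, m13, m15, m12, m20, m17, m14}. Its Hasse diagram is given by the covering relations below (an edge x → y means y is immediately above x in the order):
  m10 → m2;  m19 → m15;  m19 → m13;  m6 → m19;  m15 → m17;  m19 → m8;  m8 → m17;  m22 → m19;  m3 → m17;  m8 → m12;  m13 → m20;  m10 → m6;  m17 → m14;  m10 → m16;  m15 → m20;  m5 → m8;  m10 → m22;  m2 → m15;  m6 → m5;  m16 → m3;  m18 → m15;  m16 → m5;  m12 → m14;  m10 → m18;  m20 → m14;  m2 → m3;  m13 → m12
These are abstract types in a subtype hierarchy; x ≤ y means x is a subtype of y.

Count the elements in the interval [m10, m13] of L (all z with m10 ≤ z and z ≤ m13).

5

The interval [m10, m13] = {m10, m13, m19, m22, m6}, which has 5 elements.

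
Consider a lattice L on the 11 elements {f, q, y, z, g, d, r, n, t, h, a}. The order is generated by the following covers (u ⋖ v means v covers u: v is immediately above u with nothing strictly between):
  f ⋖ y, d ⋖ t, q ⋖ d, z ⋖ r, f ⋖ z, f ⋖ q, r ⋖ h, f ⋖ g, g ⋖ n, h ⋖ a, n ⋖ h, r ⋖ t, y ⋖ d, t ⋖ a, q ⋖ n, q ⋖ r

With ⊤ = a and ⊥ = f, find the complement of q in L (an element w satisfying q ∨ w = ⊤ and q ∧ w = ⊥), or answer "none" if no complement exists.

For every candidate w, either q ∨ w ≠ a or q ∧ w ≠ f; no complement exists.

none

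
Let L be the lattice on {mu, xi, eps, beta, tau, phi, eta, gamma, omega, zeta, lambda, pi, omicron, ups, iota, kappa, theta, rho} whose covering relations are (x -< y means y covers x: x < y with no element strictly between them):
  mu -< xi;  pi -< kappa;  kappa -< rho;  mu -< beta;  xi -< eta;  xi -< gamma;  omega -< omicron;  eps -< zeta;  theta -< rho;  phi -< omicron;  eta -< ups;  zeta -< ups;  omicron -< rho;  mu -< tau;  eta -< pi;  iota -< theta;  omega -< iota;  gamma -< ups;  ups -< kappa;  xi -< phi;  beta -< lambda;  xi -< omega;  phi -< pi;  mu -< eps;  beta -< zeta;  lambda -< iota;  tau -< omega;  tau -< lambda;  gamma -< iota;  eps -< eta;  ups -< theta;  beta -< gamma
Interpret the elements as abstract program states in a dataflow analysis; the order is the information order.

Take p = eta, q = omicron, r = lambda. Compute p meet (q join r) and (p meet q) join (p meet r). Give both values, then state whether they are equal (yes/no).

q join r = rho, so p meet (q join r) = eta meet rho = eta.
p meet q = xi and p meet r = mu, so (p meet q) join (p meet r) = xi join mu = xi.
Equal: no.

eta; xi; no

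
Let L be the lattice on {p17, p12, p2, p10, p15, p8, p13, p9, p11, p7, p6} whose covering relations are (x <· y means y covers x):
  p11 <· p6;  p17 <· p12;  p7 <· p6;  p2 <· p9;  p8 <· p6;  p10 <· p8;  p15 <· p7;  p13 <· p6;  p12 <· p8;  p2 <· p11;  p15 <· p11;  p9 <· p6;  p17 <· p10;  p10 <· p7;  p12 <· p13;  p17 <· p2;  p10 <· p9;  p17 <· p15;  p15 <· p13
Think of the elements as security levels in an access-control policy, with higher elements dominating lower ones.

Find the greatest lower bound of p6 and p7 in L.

p7

Common lower bounds of {p6, p7}: p10, p15, p17, p7.
The greatest among these is p7.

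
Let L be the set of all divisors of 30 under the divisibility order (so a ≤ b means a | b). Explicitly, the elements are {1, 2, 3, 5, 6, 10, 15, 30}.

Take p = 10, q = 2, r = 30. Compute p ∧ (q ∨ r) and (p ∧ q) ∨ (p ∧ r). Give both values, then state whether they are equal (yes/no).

q ∨ r = 30, so p ∧ (q ∨ r) = 10 ∧ 30 = 10.
p ∧ q = 2 and p ∧ r = 10, so (p ∧ q) ∨ (p ∧ r) = 2 ∨ 10 = 10.
Equal: yes.

10; 10; yes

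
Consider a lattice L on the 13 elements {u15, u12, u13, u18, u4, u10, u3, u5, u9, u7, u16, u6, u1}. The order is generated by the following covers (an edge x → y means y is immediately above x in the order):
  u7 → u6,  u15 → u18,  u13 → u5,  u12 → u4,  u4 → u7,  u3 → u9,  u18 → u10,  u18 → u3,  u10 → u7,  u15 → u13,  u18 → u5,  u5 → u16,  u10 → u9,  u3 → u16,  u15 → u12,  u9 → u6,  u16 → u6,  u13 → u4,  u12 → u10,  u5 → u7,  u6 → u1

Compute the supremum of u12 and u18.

u10

Common upper bounds of {u12, u18}: u1, u10, u6, u7, u9.
The least among these is u10.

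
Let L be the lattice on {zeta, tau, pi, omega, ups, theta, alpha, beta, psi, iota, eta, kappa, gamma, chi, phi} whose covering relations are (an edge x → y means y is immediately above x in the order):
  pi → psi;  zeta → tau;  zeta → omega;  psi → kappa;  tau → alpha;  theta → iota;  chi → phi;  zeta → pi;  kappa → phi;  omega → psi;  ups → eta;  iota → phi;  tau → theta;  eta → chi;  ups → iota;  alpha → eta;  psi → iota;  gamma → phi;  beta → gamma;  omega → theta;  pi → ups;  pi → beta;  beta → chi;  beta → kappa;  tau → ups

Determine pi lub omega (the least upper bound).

psi

Common upper bounds of {pi, omega}: iota, kappa, phi, psi.
The least among these is psi.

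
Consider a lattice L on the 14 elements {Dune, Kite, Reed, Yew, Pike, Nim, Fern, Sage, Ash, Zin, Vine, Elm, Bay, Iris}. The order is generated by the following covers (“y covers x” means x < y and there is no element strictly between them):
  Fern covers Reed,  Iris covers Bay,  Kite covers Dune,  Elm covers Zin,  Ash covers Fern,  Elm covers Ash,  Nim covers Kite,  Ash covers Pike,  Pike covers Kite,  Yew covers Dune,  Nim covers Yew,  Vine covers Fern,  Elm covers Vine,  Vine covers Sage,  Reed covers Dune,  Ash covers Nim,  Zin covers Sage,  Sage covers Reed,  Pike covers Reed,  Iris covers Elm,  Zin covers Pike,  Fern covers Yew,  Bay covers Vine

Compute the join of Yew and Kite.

Common upper bounds of {Yew, Kite}: Ash, Elm, Iris, Nim.
The least among these is Nim.

Nim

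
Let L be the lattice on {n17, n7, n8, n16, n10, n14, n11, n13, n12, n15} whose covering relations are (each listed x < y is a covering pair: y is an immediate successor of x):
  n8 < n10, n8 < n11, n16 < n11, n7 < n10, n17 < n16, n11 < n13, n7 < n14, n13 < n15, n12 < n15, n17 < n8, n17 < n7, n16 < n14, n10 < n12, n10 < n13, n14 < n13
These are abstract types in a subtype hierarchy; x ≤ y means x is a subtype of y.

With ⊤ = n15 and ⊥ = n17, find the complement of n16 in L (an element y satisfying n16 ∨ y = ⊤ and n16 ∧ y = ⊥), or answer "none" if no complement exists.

Need y with n16 ∨ y = n15 and n16 ∧ y = n17.
Checking each element gives: n12.

n12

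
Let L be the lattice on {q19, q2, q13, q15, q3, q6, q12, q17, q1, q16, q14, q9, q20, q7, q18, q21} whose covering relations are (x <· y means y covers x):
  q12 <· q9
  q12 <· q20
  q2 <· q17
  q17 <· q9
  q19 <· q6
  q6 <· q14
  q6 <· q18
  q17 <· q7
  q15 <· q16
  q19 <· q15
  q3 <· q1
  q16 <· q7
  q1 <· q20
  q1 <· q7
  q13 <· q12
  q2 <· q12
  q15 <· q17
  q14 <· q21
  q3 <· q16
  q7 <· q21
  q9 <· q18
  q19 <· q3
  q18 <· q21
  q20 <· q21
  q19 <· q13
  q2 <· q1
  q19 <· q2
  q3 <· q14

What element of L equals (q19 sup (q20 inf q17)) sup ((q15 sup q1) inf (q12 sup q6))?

q17

q20 ∧ q17 = q2
q19 ∨ q2 = q2
q15 ∨ q1 = q7
q12 ∨ q6 = q18
q7 ∧ q18 = q17
q2 ∨ q17 = q17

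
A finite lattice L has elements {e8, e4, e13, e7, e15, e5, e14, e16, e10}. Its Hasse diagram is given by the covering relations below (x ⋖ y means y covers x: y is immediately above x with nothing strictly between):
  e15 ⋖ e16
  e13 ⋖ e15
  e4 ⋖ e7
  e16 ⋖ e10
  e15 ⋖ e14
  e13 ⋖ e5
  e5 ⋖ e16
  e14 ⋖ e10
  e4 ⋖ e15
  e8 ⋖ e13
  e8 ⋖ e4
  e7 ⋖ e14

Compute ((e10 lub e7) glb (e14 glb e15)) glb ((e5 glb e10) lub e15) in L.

e15

e10 ∨ e7 = e10
e14 ∧ e15 = e15
e10 ∧ e15 = e15
e5 ∧ e10 = e5
e5 ∨ e15 = e16
e15 ∧ e16 = e15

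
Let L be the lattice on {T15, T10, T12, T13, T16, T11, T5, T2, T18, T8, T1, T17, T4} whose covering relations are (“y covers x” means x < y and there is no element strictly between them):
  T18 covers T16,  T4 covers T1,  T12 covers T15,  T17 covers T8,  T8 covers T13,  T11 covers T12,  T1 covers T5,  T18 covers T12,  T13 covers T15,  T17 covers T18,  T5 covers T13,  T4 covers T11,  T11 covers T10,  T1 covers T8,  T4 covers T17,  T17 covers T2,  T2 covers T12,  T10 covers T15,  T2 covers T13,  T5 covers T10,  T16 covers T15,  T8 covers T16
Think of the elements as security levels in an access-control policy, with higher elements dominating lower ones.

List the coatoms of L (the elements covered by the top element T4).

The coatoms are exactly the elements covered by T4: T1, T11, T17.

T1, T11, T17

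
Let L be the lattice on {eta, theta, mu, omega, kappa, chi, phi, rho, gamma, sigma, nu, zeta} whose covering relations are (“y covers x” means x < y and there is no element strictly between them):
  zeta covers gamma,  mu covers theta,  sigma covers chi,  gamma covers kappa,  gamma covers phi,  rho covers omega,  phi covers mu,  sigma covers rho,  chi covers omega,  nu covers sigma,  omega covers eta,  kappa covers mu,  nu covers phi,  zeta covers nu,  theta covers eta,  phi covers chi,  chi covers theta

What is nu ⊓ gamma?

phi

Common lower bounds of {nu, gamma}: chi, eta, mu, omega, phi, theta.
The greatest among these is phi.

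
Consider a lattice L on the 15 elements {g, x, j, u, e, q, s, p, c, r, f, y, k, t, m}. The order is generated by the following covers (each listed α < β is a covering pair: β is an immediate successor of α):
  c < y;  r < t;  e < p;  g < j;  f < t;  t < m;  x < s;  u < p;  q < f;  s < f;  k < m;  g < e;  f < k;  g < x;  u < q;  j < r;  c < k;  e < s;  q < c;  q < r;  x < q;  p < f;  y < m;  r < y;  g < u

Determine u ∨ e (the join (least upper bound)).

Common upper bounds of {u, e}: f, k, m, p, t.
The least among these is p.

p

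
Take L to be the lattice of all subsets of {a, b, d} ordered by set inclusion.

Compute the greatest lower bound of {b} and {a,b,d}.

{b}

Under ⊆, meet is intersection: {b} ∩ {a,b,d} = {b}.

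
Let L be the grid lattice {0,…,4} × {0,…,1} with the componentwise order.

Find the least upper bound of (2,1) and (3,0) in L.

(3,1)

Common upper bounds of {(2,1), (3,0)}: (3,1), (4,1).
The least among these is (3,1).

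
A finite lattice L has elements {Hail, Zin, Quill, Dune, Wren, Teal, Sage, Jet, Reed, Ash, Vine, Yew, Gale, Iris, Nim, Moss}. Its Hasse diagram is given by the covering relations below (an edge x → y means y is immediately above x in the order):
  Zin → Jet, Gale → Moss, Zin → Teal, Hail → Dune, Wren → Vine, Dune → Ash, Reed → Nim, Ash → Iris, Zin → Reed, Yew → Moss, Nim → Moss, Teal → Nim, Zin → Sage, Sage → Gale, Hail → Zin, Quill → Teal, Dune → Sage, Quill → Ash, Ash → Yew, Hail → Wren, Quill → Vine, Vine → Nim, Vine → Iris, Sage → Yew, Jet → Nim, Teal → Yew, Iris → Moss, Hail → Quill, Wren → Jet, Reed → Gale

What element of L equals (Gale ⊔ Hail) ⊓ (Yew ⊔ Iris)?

Gale ∨ Hail = Gale
Yew ∨ Iris = Moss
Gale ∧ Moss = Gale

Gale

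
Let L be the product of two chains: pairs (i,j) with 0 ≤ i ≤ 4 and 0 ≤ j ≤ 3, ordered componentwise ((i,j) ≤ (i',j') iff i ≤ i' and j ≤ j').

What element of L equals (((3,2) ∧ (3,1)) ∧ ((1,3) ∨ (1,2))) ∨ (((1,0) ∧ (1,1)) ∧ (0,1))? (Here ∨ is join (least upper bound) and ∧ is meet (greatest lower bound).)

(1,1)

(3,2) ∧ (3,1) = (3,1)
(1,3) ∨ (1,2) = (1,3)
(3,1) ∧ (1,3) = (1,1)
(1,0) ∧ (1,1) = (1,0)
(1,0) ∧ (0,1) = (0,0)
(1,1) ∨ (0,0) = (1,1)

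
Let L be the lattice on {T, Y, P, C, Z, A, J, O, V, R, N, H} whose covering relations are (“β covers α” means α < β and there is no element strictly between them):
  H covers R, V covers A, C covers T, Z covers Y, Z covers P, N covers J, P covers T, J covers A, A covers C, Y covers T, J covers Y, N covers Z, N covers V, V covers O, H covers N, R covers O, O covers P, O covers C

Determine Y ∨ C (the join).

J

Common upper bounds of {Y, C}: H, J, N.
The least among these is J.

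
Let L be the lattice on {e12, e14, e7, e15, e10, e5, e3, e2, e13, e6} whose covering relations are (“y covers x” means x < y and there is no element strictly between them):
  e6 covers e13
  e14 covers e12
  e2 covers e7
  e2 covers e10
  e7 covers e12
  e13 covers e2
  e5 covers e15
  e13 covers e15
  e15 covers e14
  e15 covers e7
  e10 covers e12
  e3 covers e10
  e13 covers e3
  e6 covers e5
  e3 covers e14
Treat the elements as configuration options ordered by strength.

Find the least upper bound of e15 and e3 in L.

Common upper bounds of {e15, e3}: e13, e6.
The least among these is e13.

e13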